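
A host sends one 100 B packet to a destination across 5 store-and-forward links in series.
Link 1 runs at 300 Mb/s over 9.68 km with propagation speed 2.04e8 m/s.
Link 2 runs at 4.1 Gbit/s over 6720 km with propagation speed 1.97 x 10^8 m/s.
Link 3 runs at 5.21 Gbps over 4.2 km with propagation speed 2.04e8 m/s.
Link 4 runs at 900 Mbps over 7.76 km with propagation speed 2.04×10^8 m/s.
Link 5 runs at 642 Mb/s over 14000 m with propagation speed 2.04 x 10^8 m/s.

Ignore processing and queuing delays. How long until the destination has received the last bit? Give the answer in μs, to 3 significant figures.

34300 μs

L = 100 × 8 = 800 bits.
Transmission delays (L/R per hop): 2.66667, 0.195122, 0.153551, 0.888889, 1.24611 μs; sum = 5.15033 μs.
Propagation delays (d/s per hop): 47.451, 34111.7, 20.5882, 38.0392, 68.6275 μs; sum = 34286.4 μs.
End-to-end = 34300 μs.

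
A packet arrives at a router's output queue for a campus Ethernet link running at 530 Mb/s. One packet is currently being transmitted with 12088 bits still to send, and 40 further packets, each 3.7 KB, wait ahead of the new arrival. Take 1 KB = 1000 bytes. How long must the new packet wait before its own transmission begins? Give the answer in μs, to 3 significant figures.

Each queued packet: L/R = 29600/530000000 = 55.8491 μs.
40 queued → 2233.96 μs.
Plus remaining 12088 bits of current packet: 22.8075 μs.
Queuing delay = 2260 μs.

2260 μs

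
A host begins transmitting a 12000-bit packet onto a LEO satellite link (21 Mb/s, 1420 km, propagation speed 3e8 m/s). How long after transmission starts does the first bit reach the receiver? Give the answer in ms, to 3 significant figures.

4.73 ms

First bit experiences only propagation delay: d/s = 1420000/300000000 = 4.73 ms.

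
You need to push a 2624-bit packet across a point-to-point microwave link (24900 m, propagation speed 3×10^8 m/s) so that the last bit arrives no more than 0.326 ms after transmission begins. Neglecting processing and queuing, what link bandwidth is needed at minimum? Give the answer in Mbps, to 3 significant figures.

10.8 Mbps

Propagation delay = 24900 / 300000000 = 0.083 ms.
Transmission budget = 0.326 − 0.083 = 0.243 ms.
R ≥ L / t_tx = 2624 bits / 0.000243 s = 10.8 Mbps.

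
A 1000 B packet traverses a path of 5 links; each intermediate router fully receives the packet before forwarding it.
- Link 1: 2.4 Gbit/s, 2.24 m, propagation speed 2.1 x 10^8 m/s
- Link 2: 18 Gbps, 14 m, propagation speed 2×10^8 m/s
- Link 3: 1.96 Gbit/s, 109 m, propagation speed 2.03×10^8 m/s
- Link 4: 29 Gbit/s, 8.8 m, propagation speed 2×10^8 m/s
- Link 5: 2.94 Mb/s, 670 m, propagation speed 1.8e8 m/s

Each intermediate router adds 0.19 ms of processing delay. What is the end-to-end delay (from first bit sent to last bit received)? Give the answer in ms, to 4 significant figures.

3.494 ms

L = 1000 × 8 = 8000 bits.
Transmission delays (L/R per hop): 0.00333333, 0.000444444, 0.00408163, 0.000275862, 2.72109 ms; sum = 2.72922 ms.
Propagation delays (d/s per hop): 1.06667e-05, 7e-05, 0.000536946, 4.4e-05, 0.00372222 ms; sum = 0.00438383 ms.
Processing at 4 router(s): 4 × 0.19 ms = 0.76 ms.
End-to-end = 3.494 ms.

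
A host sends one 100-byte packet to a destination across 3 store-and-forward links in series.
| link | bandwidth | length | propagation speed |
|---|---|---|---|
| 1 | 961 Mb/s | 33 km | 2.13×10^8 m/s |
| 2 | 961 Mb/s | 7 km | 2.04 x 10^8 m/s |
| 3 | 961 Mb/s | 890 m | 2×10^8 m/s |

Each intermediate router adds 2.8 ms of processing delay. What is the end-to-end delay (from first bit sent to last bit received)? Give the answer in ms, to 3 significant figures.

L = 100 × 8 = 800 bits.
Transmission delay per hop = L/R = 800/961000000 = 0.000832466 ms; 3 hops → 0.0024974 ms.
Propagation delays (d/s per hop): 0.15493, 0.0343137, 0.00445 ms; sum = 0.193693 ms.
Processing at 2 router(s): 2 × 2.8 ms = 5.6 ms.
End-to-end = 5.80 ms.

5.80 ms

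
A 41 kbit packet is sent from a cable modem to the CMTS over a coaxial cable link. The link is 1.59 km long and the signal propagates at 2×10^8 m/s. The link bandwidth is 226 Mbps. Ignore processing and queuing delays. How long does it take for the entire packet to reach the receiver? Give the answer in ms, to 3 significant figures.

L = 41000 bits.
Transmission delay = L/R = 41000 / 226000000 = 0.181416 ms.
Propagation delay = d/s = 1590 m / 200000000 m/s = 0.00795 ms.
Total = 0.189 ms.

0.189 ms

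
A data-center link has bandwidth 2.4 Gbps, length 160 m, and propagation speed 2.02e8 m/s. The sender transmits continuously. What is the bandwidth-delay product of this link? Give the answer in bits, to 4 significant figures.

1901 bits

Propagation delay = 160 / 202000000 = 7.92079e-07 s.
BDP = R × t_prop = 2400000000 × 7.92079e-07 = 1900.99 bits.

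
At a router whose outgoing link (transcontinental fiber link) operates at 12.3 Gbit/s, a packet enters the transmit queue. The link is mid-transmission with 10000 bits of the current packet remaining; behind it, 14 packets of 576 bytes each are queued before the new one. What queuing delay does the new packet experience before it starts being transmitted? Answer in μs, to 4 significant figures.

Each queued packet: L/R = 4608/12300000000 = 0.374634 μs.
14 queued → 5.24488 μs.
Plus remaining 10000 bits of current packet: 0.813008 μs.
Queuing delay = 6.058 μs.

6.058 μs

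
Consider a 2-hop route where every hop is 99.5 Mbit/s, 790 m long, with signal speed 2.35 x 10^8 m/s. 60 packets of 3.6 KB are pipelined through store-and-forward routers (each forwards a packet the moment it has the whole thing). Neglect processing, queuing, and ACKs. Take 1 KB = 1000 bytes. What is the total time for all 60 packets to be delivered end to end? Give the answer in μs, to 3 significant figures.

17700 μs

Per-hop transmission t_tx = L/R = 28800/99500000 = 289.447 μs.
Per-hop propagation t_prop = 790/235000000 = 3.3617 μs.
Pipeline fill: first packet needs 2·t_tx to clear all hops; remaining 59 packets each add one t_tx.
Total = (2+60-1)·t_tx + 2·t_prop = 61·289.447 + 2·3.3617 = 17700 μs.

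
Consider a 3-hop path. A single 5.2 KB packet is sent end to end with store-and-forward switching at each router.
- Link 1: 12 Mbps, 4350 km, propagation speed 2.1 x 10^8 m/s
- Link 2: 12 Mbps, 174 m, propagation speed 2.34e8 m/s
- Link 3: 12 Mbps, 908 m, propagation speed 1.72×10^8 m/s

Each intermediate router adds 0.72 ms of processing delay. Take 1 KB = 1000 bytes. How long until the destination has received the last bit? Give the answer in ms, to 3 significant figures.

32.6 ms

L = 41600 bits.
Transmission delay per hop = L/R = 41600/12000000 = 3.46667 ms; 3 hops → 10.4 ms.
Propagation delays (d/s per hop): 20.7143, 0.00074359, 0.00527907 ms; sum = 20.7203 ms.
Processing at 2 router(s): 2 × 0.72 ms = 1.44 ms.
End-to-end = 32.6 ms.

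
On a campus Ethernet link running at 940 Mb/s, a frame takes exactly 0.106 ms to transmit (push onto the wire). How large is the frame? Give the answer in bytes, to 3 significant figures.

L = R × t_tx = 940000000 b/s × 0.000106 s = 99640 bits.
In bytes: 99640 / 8 = 12500 bytes.

12500 bytes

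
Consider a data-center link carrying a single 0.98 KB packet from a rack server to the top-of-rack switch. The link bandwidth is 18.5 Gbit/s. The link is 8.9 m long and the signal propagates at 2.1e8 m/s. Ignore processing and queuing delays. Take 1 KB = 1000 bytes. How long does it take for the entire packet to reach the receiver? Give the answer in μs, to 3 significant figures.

0.466 μs

L = 7840 bits.
Transmission delay = L/R = 7840 / 18500000000 = 0.423784 μs.
Propagation delay = d/s = 8.9 m / 210000000 m/s = 0.042381 μs.
Total = 0.466 μs.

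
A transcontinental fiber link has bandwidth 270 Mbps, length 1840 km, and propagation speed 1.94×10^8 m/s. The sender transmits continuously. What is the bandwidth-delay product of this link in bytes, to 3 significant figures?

320000 bytes

Propagation delay = 1840000 / 194000000 = 0.00948454 s.
BDP = R × t_prop = 270000000 × 0.00948454 = 2560820 bits.
In bytes: 2560820/8 = 320000 bytes.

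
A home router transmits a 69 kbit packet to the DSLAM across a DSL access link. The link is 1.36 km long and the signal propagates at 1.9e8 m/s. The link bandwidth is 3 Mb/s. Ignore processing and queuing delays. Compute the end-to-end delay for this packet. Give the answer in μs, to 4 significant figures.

23010 μs

L = 69000 bits.
Transmission delay = L/R = 69000 / 3000000 = 23000 μs.
Propagation delay = d/s = 1360 m / 190000000 m/s = 7.15789 μs.
Total = 23010 μs.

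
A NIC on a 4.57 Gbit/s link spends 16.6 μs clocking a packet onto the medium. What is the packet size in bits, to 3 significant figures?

75900 bits

L = R × t_tx = 4570000000 b/s × 1.66e-05 s = 75862 bits.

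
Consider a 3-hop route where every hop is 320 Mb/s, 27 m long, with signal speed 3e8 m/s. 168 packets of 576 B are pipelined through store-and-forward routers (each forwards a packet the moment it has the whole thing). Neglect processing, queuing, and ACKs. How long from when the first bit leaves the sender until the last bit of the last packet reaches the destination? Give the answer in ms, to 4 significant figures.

2.448 ms

Per-hop transmission t_tx = L/R = 4608/320000000 = 0.0144 ms.
Per-hop propagation t_prop = 27/300000000 = 9e-05 ms.
Pipeline fill: first packet needs 3·t_tx to clear all hops; remaining 167 packets each add one t_tx.
Total = (3+168-1)·t_tx + 3·t_prop = 170·0.0144 + 3·9e-05 = 2.448 ms.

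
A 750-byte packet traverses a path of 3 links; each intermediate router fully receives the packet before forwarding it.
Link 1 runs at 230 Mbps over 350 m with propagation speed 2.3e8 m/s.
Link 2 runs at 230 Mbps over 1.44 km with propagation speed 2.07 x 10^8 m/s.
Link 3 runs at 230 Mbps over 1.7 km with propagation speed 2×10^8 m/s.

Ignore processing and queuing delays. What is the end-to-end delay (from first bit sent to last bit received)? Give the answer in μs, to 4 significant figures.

95.24 μs

L = 750 × 8 = 6000 bits.
Transmission delay per hop = L/R = 6000/230000000 = 26.087 μs; 3 hops → 78.2609 μs.
Propagation delays (d/s per hop): 1.52174, 6.95652, 8.5 μs; sum = 16.9783 μs.
End-to-end = 95.24 μs.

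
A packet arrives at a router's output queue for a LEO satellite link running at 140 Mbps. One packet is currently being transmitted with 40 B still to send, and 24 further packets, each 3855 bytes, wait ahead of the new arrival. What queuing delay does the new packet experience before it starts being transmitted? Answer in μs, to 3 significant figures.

5290 μs

Each queued packet: L/R = 30840/140000000 = 220.286 μs.
24 queued → 5286.86 μs.
Plus remaining 320 bits of current packet: 2.28571 μs.
Queuing delay = 5290 μs.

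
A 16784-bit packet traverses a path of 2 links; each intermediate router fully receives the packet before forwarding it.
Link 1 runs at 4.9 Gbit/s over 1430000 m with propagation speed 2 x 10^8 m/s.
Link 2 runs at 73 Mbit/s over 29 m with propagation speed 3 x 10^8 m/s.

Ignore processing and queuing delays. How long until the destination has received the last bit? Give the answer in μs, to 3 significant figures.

Transmission delays (L/R per hop): 3.42531, 229.918 μs; sum = 233.343 μs.
Propagation delays (d/s per hop): 7150, 0.0966667 μs; sum = 7150.1 μs.
End-to-end = 7380 μs.

7380 μs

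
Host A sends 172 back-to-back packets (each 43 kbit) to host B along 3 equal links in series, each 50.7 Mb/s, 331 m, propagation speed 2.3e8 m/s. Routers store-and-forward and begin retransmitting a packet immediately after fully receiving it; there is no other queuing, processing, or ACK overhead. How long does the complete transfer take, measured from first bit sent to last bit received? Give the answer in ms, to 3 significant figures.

148 ms

Per-hop transmission t_tx = L/R = 43000/50700000 = 0.848126 ms.
Per-hop propagation t_prop = 331/2.3e+08 = 0.00143913 ms.
Pipeline fill: first packet needs 3·t_tx to clear all hops; remaining 171 packets each add one t_tx.
Total = (3+172-1)·t_tx + 3·t_prop = 174·0.848126 + 3·0.00143913 = 148 ms.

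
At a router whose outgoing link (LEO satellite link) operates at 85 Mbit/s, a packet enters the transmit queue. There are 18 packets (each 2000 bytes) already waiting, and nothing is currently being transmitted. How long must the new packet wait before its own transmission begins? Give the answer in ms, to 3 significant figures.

3.39 ms

Each queued packet: L/R = 16000/85000000 = 0.188235 ms.
18 queued → 3.38824 ms.
Queuing delay = 3.39 ms.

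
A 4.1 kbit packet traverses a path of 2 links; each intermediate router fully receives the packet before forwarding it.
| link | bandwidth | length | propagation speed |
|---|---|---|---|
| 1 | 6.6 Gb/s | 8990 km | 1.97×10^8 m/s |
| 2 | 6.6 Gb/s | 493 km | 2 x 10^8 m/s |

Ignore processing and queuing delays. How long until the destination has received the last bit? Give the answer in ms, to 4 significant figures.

L = 4100 bits.
Transmission delay per hop = L/R = 4100/6600000000 = 0.000621212 ms; 2 hops → 0.00124242 ms.
Propagation delays (d/s per hop): 45.6345, 2.465 ms; sum = 48.0995 ms.
End-to-end = 48.10 ms.

48.10 ms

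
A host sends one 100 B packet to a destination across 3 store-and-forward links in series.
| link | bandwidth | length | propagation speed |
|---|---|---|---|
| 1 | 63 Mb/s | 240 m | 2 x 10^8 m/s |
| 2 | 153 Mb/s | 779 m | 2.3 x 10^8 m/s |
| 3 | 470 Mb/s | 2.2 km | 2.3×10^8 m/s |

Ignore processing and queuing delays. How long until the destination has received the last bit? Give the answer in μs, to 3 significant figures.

L = 100 × 8 = 800 bits.
Transmission delays (L/R per hop): 12.6984, 5.22876, 1.70213 μs; sum = 19.6293 μs.
Propagation delays (d/s per hop): 1.2, 3.38696, 9.56522 μs; sum = 14.1522 μs.
End-to-end = 33.8 μs.

33.8 μs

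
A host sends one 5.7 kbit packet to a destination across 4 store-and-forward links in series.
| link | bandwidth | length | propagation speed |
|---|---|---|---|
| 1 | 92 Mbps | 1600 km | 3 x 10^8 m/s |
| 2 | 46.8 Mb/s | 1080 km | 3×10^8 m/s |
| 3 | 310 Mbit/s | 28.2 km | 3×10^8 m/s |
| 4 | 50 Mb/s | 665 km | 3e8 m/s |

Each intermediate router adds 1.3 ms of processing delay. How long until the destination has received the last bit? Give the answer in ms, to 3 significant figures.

15.5 ms

L = 5700 bits.
Transmission delays (L/R per hop): 0.0619565, 0.121795, 0.0183871, 0.114 ms; sum = 0.316138 ms.
Propagation delays (d/s per hop): 5.33333, 3.6, 0.094, 2.21667 ms; sum = 11.244 ms.
Processing at 3 router(s): 3 × 1.3 ms = 3.9 ms.
End-to-end = 15.5 ms.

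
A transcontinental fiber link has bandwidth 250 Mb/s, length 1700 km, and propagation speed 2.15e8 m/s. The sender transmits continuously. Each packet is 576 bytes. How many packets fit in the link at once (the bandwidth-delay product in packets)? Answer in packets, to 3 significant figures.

429 packets

Propagation delay = 1700000 / 215000000 = 0.00790698 s.
BDP = R × t_prop = 250000000 × 0.00790698 = 1976740 bits.
In packets of 4608 bits: 429 packets.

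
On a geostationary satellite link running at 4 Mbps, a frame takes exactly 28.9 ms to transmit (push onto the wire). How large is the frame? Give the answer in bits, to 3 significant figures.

116000 bits

L = R × t_tx = 4000000 b/s × 0.0289 s = 115600 bits.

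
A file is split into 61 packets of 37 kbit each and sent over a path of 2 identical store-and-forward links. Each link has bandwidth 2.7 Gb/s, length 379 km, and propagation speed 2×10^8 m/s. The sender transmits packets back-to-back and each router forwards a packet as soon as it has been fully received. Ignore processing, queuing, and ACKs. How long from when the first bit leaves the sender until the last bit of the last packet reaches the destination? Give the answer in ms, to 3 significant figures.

4.64 ms

Per-hop transmission t_tx = L/R = 37000/2700000000 = 0.0137037 ms.
Per-hop propagation t_prop = 379000/200000000 = 1.895 ms.
Pipeline fill: first packet needs 2·t_tx to clear all hops; remaining 60 packets each add one t_tx.
Total = (2+61-1)·t_tx + 2·t_prop = 62·0.0137037 + 2·1.895 = 4.64 ms.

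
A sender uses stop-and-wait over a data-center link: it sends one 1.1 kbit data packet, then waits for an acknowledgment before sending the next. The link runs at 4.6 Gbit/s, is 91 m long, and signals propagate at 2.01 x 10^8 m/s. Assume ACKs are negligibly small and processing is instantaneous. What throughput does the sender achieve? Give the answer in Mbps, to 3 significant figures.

t_tx = L/R = 1100/4600000000 = 2.3913e-07 s.
t_prop = 91/2.01e+08 = 4.52736e-07 s; RTT = 9.05473e-07 s.
Cycle = t_tx + RTT = 1.1446e-06 s.
Throughput = L / cycle = 1100 / 1.1446e-06 = 961 Mbps.

961 Mbps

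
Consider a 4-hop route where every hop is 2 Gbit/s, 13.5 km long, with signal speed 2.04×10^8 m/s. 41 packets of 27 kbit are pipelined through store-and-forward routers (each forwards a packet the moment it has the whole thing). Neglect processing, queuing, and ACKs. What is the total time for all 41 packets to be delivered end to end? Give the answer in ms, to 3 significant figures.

0.859 ms

Per-hop transmission t_tx = L/R = 27000/2000000000 = 0.0135 ms.
Per-hop propagation t_prop = 13500/204000000 = 0.0661765 ms.
Pipeline fill: first packet needs 4·t_tx to clear all hops; remaining 40 packets each add one t_tx.
Total = (4+41-1)·t_tx + 4·t_prop = 44·0.0135 + 4·0.0661765 = 0.859 ms.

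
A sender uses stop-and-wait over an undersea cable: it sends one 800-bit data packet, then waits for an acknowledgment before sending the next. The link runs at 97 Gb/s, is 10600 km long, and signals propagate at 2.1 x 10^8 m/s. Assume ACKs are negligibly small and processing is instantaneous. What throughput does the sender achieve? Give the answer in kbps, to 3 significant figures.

t_tx = L/R = 800/97000000000 = 8.24742e-09 s.
t_prop = 10600000/210000000 = 0.0504762 s; RTT = 0.100952 s.
Cycle = t_tx + RTT = 0.100952 s.
Throughput = L / cycle = 800 / 0.100952 = 7.92 kbps.

7.92 kbps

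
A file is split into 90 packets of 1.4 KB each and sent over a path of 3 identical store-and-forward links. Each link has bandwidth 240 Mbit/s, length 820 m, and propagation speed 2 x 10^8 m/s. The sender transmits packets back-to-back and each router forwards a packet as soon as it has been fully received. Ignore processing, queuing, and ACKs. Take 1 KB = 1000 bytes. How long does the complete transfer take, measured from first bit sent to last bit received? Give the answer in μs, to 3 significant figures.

Per-hop transmission t_tx = L/R = 11200/240000000 = 46.6667 μs.
Per-hop propagation t_prop = 820/200000000 = 4.1 μs.
Pipeline fill: first packet needs 3·t_tx to clear all hops; remaining 89 packets each add one t_tx.
Total = (3+90-1)·t_tx + 3·t_prop = 92·46.6667 + 3·4.1 = 4310 μs.

4310 μs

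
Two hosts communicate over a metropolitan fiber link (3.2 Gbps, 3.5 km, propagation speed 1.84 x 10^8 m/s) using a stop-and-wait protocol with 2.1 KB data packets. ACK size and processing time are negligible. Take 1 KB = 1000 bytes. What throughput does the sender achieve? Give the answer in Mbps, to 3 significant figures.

388 Mbps

t_tx = L/R = 16800/3200000000 = 5.25e-06 s.
t_prop = 3500/184000000 = 1.90217e-05 s; RTT = 3.80435e-05 s.
Cycle = t_tx + RTT = 4.32935e-05 s.
Throughput = L / cycle = 16800 / 4.32935e-05 = 388 Mbps.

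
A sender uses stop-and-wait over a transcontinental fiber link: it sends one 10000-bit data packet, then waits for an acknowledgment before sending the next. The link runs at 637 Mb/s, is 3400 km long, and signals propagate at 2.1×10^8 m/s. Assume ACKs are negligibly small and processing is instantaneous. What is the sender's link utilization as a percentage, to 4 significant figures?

t_tx = L/R = 10000/637000000 = 1.56986e-05 s.
t_prop = 3400000/210000000 = 0.0161905 s; RTT = 0.032381 s.
Cycle = t_tx + RTT = 0.0323967 s.
Utilization = t_tx / cycle = 1.56986e-05/0.0323967 = 0.04846 %.

0.04846 %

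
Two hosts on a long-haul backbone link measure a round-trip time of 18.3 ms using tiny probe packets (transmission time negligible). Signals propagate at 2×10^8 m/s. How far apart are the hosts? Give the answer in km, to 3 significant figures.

One-way propagation = RTT/2 = 9.15 ms.
d = s × t = 200000000 × 0.00915 = 1830 km.

1830 km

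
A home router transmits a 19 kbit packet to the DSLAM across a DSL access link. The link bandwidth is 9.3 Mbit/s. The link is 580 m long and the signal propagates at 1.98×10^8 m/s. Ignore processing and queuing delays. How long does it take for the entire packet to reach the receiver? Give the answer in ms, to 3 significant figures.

2.05 ms

L = 19000 bits.
Transmission delay = L/R = 19000 / 9300000 = 2.04301 ms.
Propagation delay = d/s = 580 m / 198000000 m/s = 0.00292929 ms.
Total = 2.05 ms.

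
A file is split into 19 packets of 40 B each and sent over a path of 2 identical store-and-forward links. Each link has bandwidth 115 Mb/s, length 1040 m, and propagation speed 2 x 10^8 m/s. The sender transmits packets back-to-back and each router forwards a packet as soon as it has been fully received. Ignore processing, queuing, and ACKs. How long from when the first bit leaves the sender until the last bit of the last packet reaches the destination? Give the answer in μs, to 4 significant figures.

66.05 μs

Per-hop transmission t_tx = L/R = 320/115000000 = 2.78261 μs.
Per-hop propagation t_prop = 1040/200000000 = 5.2 μs.
Pipeline fill: first packet needs 2·t_tx to clear all hops; remaining 18 packets each add one t_tx.
Total = (2+19-1)·t_tx + 2·t_prop = 20·2.78261 + 2·5.2 = 66.05 μs.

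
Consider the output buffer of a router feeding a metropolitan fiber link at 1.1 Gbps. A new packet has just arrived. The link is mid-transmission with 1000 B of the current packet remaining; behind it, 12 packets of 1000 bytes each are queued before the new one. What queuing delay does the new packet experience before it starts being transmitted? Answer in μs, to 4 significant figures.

Each queued packet: L/R = 8000/1100000000 = 7.27273 μs.
12 queued → 87.2727 μs.
Plus remaining 8000 bits of current packet: 7.27273 μs.
Queuing delay = 94.55 μs.

94.55 μs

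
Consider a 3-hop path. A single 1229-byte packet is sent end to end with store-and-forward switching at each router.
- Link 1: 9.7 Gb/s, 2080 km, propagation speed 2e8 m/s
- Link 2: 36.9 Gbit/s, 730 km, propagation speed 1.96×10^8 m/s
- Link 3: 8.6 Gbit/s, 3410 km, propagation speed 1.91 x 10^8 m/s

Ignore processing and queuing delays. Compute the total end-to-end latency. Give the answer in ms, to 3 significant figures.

32.0 ms

L = 1229 × 8 = 9832 bits.
Transmission delays (L/R per hop): 0.00101361, 0.00026645, 0.00114326 ms; sum = 0.00242331 ms.
Propagation delays (d/s per hop): 10.4, 3.72449, 17.8534 ms; sum = 31.9779 ms.
End-to-end = 32.0 ms.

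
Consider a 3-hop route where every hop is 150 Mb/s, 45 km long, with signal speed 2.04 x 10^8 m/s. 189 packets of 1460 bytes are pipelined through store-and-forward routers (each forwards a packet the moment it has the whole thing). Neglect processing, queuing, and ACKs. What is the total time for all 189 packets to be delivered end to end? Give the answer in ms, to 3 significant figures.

15.5 ms

Per-hop transmission t_tx = L/R = 11680/150000000 = 0.0778667 ms.
Per-hop propagation t_prop = 45000/204000000 = 0.220588 ms.
Pipeline fill: first packet needs 3·t_tx to clear all hops; remaining 188 packets each add one t_tx.
Total = (3+189-1)·t_tx + 3·t_prop = 191·0.0778667 + 3·0.220588 = 15.5 ms.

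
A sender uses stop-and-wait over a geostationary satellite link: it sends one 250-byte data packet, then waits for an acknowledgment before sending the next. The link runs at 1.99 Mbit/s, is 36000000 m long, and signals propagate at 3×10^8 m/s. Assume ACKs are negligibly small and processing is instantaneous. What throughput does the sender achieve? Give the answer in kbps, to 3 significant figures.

t_tx = L/R = 2000/1990000 = 0.00100503 s.
t_prop = 36000000/300000000 = 0.12 s; RTT = 0.24 s.
Cycle = t_tx + RTT = 0.241005 s.
Throughput = L / cycle = 2000 / 0.241005 = 8.30 kbps.

8.30 kbps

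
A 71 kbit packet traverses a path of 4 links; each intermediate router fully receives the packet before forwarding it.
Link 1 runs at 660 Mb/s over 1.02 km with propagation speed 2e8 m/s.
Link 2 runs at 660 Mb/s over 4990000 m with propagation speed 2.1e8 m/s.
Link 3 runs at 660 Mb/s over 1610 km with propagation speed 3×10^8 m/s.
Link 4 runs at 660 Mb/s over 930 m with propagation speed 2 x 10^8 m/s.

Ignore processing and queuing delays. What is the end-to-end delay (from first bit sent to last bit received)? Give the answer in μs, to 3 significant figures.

29600 μs

L = 71000 bits.
Transmission delay per hop = L/R = 71000/660000000 = 107.576 μs; 4 hops → 430.303 μs.
Propagation delays (d/s per hop): 5.1, 23761.9, 5366.67, 4.65 μs; sum = 29138.3 μs.
End-to-end = 29600 μs.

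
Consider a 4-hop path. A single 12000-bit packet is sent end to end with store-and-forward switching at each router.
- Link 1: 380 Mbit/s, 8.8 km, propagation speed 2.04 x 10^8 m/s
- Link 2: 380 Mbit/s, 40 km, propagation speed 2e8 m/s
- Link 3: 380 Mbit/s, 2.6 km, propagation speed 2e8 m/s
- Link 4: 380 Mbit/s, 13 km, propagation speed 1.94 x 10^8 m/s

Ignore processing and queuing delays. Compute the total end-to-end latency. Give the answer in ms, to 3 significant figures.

0.449 ms

Transmission delay per hop = L/R = 12000/380000000 = 0.0315789 ms; 4 hops → 0.126316 ms.
Propagation delays (d/s per hop): 0.0431373, 0.2, 0.013, 0.0670103 ms; sum = 0.323148 ms.
End-to-end = 0.449 ms.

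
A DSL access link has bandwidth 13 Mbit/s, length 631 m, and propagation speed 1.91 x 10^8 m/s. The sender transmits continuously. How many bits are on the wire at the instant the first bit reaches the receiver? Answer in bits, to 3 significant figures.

42.9 bits

Propagation delay = 631 / 191000000 = 3.30366e-06 s.
BDP = R × t_prop = 13000000 × 3.30366e-06 = 42.9476 bits.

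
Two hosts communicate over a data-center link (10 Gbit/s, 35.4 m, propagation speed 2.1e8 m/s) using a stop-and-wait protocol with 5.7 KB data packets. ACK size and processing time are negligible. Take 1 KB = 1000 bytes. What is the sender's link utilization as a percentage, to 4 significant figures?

93.12 %

t_tx = L/R = 45600/10000000000 = 4.56e-06 s.
t_prop = 35.4/210000000 = 1.68571e-07 s; RTT = 3.37143e-07 s.
Cycle = t_tx + RTT = 4.89714e-06 s.
Utilization = t_tx / cycle = 4.56e-06/4.89714e-06 = 93.12 %.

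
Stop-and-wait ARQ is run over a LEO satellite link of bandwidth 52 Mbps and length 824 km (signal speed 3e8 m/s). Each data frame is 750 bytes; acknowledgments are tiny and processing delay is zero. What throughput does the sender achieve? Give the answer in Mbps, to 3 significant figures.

t_tx = L/R = 6000/52000000 = 0.000115385 s.
t_prop = 824000/300000000 = 0.00274667 s; RTT = 0.00549333 s.
Cycle = t_tx + RTT = 0.00560872 s.
Throughput = L / cycle = 6000 / 0.00560872 = 1.07 Mbps.

1.07 Mbps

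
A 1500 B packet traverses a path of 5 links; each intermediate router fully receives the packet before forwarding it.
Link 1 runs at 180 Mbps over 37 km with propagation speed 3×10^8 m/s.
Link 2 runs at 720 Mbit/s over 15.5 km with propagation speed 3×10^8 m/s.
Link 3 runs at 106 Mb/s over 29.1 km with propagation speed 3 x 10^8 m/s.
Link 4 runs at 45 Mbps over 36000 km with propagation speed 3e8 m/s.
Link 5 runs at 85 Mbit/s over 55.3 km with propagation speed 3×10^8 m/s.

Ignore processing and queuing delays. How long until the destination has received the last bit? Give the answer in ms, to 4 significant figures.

121.1 ms

L = 1500 × 8 = 12000 bits.
Transmission delays (L/R per hop): 0.0666667, 0.0166667, 0.113208, 0.266667, 0.141176 ms; sum = 0.604384 ms.
Propagation delays (d/s per hop): 0.123333, 0.0516667, 0.097, 120, 0.184333 ms; sum = 120.456 ms.
End-to-end = 121.1 ms.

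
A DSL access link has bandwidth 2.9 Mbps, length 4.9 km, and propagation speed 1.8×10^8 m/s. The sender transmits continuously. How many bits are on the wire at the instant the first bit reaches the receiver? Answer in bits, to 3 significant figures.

Propagation delay = 4900 / 180000000 = 2.72222e-05 s.
BDP = R × t_prop = 2900000 × 2.72222e-05 = 78.9444 bits.

78.9 bits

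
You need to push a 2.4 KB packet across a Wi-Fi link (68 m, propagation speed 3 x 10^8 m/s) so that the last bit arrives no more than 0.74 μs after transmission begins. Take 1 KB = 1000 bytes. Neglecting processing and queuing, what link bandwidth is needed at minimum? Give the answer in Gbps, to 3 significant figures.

L = 19200 bits.
Propagation delay = 68 / 300000000 = 0.226667 μs.
Transmission budget = 0.74 − 0.226667 = 0.513333 μs.
R ≥ L / t_tx = 19200 bits / 5.13333e-07 s = 37.4 Gbps.

37.4 Gbps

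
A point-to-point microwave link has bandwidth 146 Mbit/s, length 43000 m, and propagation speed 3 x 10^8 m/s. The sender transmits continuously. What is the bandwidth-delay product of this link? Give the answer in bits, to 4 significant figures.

Propagation delay = 43000 / 300000000 = 0.000143333 s.
BDP = R × t_prop = 146000000 × 0.000143333 = 20926.7 bits.

20930 bits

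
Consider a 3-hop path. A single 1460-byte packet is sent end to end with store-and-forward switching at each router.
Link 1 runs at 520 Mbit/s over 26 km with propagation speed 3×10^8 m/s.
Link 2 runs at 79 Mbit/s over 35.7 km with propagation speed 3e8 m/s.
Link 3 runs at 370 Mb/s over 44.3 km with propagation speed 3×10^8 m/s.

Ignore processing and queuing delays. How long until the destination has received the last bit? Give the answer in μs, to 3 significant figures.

L = 1460 × 8 = 11680 bits.
Transmission delays (L/R per hop): 22.4615, 147.848, 31.5676 μs; sum = 201.877 μs.
Propagation delays (d/s per hop): 86.6667, 119, 147.667 μs; sum = 353.333 μs.
End-to-end = 555 μs.

555 μs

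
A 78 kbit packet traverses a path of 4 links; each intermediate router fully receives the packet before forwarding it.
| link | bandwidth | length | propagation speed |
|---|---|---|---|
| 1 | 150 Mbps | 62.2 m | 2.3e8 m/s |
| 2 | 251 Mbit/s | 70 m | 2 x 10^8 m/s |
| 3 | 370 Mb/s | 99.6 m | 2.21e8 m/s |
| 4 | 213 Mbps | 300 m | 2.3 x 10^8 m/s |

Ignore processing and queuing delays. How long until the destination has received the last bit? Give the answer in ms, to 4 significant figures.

L = 78000 bits.
Transmission delays (L/R per hop): 0.52, 0.310757, 0.210811, 0.366197 ms; sum = 1.40776 ms.
Propagation delays (d/s per hop): 0.000270435, 0.00035, 0.000450679, 0.00130435 ms; sum = 0.00237546 ms.
End-to-end = 1.410 ms.

1.410 ms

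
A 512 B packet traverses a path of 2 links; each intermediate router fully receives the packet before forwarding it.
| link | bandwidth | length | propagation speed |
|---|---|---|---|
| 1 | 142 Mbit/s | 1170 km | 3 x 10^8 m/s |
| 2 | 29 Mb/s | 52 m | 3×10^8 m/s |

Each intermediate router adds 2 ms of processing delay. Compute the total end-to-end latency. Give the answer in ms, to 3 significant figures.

6.07 ms

L = 512 × 8 = 4096 bits.
Transmission delays (L/R per hop): 0.0288451, 0.141241 ms; sum = 0.170086 ms.
Propagation delays (d/s per hop): 3.9, 0.000173333 ms; sum = 3.90017 ms.
Processing at 1 router(s): 1 × 2 ms = 2 ms.
End-to-end = 6.07 ms.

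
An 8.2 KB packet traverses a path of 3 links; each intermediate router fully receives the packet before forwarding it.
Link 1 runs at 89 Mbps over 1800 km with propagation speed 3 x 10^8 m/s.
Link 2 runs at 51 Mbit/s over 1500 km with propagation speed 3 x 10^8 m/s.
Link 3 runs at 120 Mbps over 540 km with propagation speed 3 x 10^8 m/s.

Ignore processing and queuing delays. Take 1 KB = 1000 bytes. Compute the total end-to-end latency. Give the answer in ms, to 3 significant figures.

15.4 ms

L = 65600 bits.
Transmission delays (L/R per hop): 0.737079, 1.28627, 0.546667 ms; sum = 2.57002 ms.
Propagation delays (d/s per hop): 6, 5, 1.8 ms; sum = 12.8 ms.
End-to-end = 15.4 ms.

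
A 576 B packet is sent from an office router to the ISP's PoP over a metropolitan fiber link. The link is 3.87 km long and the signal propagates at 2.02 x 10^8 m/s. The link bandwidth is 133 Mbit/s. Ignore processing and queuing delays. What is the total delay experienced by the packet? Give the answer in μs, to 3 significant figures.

53.8 μs

L = 576 × 8 = 4608 bits.
Transmission delay = L/R = 4608 / 133000000 = 34.6466 μs.
Propagation delay = d/s = 3870 m / 202000000 m/s = 19.1584 μs.
Total = 53.8 μs.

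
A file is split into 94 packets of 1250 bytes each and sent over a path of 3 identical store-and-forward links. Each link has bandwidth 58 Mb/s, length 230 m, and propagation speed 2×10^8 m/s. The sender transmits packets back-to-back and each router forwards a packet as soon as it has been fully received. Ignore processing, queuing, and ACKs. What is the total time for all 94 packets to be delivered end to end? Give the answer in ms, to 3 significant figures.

16.6 ms

Per-hop transmission t_tx = L/R = 10000/58000000 = 0.172414 ms.
Per-hop propagation t_prop = 230/200000000 = 0.00115 ms.
Pipeline fill: first packet needs 3·t_tx to clear all hops; remaining 93 packets each add one t_tx.
Total = (3+94-1)·t_tx + 3·t_prop = 96·0.172414 + 3·0.00115 = 16.6 ms.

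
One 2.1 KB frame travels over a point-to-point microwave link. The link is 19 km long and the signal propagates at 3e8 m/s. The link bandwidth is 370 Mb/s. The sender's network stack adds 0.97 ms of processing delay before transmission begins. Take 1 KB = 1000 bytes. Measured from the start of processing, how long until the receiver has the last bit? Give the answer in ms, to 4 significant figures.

1.079 ms

L = 16800 bits.
Transmission delay = L/R = 16800 / 370000000 = 0.0454054 ms.
Propagation delay = d/s = 19000 m / 300000000 m/s = 0.0633333 ms.
Plus processing delay 0.97 ms = 0.97 ms.
Total = 1.079 ms.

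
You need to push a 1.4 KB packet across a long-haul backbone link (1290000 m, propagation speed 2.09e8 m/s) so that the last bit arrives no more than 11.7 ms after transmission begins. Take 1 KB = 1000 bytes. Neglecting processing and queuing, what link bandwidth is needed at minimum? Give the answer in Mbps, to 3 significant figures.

2.03 Mbps

L = 11200 bits.
Propagation delay = 1290000 / 209000000 = 6.17225 ms.
Transmission budget = 11.7 − 6.17225 = 5.52775 ms.
R ≥ L / t_tx = 11200 bits / 0.00552775 s = 2.03 Mbps.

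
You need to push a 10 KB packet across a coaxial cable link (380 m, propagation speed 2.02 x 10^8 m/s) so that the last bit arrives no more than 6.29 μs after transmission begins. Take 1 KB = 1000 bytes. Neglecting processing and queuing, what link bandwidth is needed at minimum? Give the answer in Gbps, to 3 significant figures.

L = 80000 bits.
Propagation delay = 380 / 202000000 = 1.88119 μs.
Transmission budget = 6.29 − 1.88119 = 4.40881 μs.
R ≥ L / t_tx = 80000 bits / 4.40881e-06 s = 18.1 Gbps.

18.1 Gbps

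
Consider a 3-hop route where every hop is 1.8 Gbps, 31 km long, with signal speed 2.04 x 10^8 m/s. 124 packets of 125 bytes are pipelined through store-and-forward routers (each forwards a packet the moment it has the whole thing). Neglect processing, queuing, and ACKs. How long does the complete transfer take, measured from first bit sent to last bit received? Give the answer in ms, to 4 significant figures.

0.5259 ms

Per-hop transmission t_tx = L/R = 1000/1800000000 = 0.000555556 ms.
Per-hop propagation t_prop = 31000/204000000 = 0.151961 ms.
Pipeline fill: first packet needs 3·t_tx to clear all hops; remaining 123 packets each add one t_tx.
Total = (3+124-1)·t_tx + 3·t_prop = 126·0.000555556 + 3·0.151961 = 0.5259 ms.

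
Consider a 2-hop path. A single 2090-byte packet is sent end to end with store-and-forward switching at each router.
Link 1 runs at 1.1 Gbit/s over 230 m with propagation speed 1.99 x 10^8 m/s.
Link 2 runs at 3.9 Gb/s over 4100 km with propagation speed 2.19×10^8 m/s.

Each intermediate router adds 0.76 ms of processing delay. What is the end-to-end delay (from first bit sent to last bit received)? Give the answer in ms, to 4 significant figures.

19.50 ms

L = 2090 × 8 = 16720 bits.
Transmission delays (L/R per hop): 0.0152, 0.00428718 ms; sum = 0.0194872 ms.
Propagation delays (d/s per hop): 0.00115578, 18.7215 ms; sum = 18.7226 ms.
Processing at 1 router(s): 1 × 0.76 ms = 0.76 ms.
End-to-end = 19.50 ms.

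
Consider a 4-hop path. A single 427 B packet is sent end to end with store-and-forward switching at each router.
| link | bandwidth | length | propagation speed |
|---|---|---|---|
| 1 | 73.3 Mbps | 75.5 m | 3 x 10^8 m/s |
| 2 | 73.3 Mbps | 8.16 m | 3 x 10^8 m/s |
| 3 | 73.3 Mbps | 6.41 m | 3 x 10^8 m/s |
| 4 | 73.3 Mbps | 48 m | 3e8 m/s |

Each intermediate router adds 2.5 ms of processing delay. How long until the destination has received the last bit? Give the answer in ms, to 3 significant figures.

L = 427 × 8 = 3416 bits.
Transmission delay per hop = L/R = 3416/73300000 = 0.046603 ms; 4 hops → 0.186412 ms.
Propagation delays (d/s per hop): 0.000251667, 2.72e-05, 2.13667e-05, 0.00016 ms; sum = 0.000460233 ms.
Processing at 3 router(s): 3 × 2.5 ms = 7.5 ms.
End-to-end = 7.69 ms.

7.69 ms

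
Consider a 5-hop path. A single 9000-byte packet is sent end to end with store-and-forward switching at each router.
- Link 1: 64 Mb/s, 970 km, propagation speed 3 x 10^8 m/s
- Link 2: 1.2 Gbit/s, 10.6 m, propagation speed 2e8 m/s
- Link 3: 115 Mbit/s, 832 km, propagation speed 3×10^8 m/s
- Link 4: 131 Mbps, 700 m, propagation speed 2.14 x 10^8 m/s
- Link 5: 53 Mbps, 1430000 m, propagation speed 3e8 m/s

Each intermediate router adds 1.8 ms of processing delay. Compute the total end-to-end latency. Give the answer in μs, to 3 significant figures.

L = 9000 × 8 = 72000 bits.
Transmission delays (L/R per hop): 1125, 60, 626.087, 549.618, 1358.49 μs; sum = 3719.2 μs.
Propagation delays (d/s per hop): 3233.33, 0.053, 2773.33, 3.27103, 4766.67 μs; sum = 10776.7 μs.
Processing at 4 router(s): 4 × 1.8 ms = 7200 μs.
End-to-end = 21700 μs.

21700 μs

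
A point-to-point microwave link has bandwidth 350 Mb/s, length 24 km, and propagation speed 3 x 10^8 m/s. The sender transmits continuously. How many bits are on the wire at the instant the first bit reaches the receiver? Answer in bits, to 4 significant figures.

28000 bits

Propagation delay = 24000 / 300000000 = 8e-05 s.
BDP = R × t_prop = 350000000 × 8e-05 = 28000 bits.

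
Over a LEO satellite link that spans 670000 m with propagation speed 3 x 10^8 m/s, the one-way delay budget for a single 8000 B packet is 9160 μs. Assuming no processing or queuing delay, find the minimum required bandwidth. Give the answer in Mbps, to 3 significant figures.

9.24 Mbps

L = 64000 bits.
Propagation delay = 670000 / 300000000 = 2233.33 μs.
Transmission budget = 9160 − 2233.33 = 6926.67 μs.
R ≥ L / t_tx = 64000 bits / 0.00692667 s = 9.24 Mbps.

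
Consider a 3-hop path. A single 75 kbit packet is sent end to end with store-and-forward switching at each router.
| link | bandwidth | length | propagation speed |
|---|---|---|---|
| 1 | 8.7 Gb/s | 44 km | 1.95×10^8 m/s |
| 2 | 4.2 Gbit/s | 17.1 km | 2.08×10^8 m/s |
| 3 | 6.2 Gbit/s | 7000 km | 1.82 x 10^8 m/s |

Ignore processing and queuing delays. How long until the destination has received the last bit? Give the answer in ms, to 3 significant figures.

L = 75000 bits.
Transmission delays (L/R per hop): 0.00862069, 0.0178571, 0.0120968 ms; sum = 0.0385746 ms.
Propagation delays (d/s per hop): 0.225641, 0.0822115, 38.4615 ms; sum = 38.7694 ms.
End-to-end = 38.8 ms.

38.8 ms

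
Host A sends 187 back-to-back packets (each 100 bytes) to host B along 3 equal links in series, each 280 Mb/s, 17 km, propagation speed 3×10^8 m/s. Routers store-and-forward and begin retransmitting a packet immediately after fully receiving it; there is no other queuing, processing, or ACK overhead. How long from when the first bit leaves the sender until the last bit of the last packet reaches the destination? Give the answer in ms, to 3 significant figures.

Per-hop transmission t_tx = L/R = 800/280000000 = 0.00285714 ms.
Per-hop propagation t_prop = 17000/300000000 = 0.0566667 ms.
Pipeline fill: first packet needs 3·t_tx to clear all hops; remaining 186 packets each add one t_tx.
Total = (3+187-1)·t_tx + 3·t_prop = 189·0.00285714 + 3·0.0566667 = 0.710 ms.

0.710 ms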